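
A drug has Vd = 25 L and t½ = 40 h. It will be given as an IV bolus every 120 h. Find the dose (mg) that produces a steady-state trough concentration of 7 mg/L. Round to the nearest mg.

1225 mg

τ/t½ = 120/40 ≈ 3, so f = (1/2)^(120/40) ≈ 0.125000.
Cmin,ss = (D/Vd)·f/(1−f), so D = Cmin,ss·Vd·(1−f)/f.
D = 7 × 25 × (1−f)/f ≈ 7 × 25 × 7.00000 ≈ 1225.00 mg.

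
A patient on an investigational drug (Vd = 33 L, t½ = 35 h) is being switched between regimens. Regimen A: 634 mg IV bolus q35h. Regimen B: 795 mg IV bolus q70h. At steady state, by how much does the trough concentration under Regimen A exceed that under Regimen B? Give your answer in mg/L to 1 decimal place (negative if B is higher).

11.2 mg/L

Regimen A: f = (1/2)^(35/35) ≈ 0.5000; Cmin,ss = (634/33)·f/(1−f) ≈ 19.212 mg/L.
Regimen B: f = (1/2)^(70/35) ≈ 0.2500; Cmin,ss = (795/33)·f/(1−f) ≈ 8.030 mg/L.
Difference ≈ 19.212 − 8.030 ≈ 11.182 mg/L.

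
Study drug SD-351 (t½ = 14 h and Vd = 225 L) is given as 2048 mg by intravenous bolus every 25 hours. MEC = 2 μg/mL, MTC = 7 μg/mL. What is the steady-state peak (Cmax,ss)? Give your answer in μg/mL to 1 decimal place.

Over one 25-h interval, 25/14 ≈ 1.7857 half-lives elapse, leaving f ≈ 0.2900 of each dose.
Accumulation ratio R = 1/(1 − f) ≈ 1/0.7100 ≈ 1.4085.
Each bolus raises the concentration by D/Vd = 2048/225 ≈ 9.102 μg/mL.
Steady-state peak Cmax,ss = C₀·R ≈ 9.102 × 1.4085 ≈ 12.820 μg/mL.
Peak 12.8 μg/mL vs MTC 7 μg/mL: exceeds toxic threshold.

12.8 μg/mL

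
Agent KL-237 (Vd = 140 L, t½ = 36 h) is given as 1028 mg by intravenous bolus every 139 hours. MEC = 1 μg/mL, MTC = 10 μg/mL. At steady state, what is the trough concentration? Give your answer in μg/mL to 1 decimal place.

0.5 μg/mL

Over one 139-h interval, 139/36 ≈ 3.8611 half-lives elapse, leaving f ≈ 0.0688 of each dose.
Single-dose peak C₀ = D/Vd = 1028/140 ≈ 7.343 μg/mL.
Steady-state trough Cmin,ss = C₀·f/(1−f) ≈ 7.343 × 0.0688/0.9312 ≈ 0.543 μg/mL.
Trough 0.5 μg/mL vs MEC 1 μg/mL: subtherapeutic.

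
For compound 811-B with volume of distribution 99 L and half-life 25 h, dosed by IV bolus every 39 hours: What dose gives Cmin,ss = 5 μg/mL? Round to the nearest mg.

τ/t½ = 39/25 ≈ 1.56, so f = (1/2)^(39/25) ≈ 0.339151.
Cmin,ss = (D/Vd)·f/(1−f), so D = Cmin,ss·Vd·(1−f)/f.
D = 5 × 99 × (1−f)/f ≈ 5 × 99 × 1.94854 ≈ 964.53 mg.

965 mg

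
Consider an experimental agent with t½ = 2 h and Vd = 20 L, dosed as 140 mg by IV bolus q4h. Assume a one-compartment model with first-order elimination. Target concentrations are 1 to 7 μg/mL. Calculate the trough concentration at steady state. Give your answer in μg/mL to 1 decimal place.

2.3 μg/mL

The dosing interval is 2 half-lives, so f = 2^(−2) = 0.25.
At steady state, R = 1/(1 − 0.25) = 4/3.
Single-dose peak C₀ = D/Vd = 140/20 = 7 μg/mL.
Steady-state peak Cmax,ss = C₀·R = 7 × 4/3 ≈ 9.333 μg/mL.
Steady-state trough Cmin,ss = Cmax,ss·f ≈ 9.333 × 0.25 ≈ 2.333 μg/mL.
Trough 2.3 μg/mL vs MEC 1 μg/mL: adequate.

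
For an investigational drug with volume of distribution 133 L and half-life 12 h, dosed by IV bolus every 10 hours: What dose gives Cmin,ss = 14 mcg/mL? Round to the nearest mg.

τ/t½ = 10/12 ≈ 0.83333, so f = (1/2)^(10/12) ≈ 0.561231.
Cmin,ss = (D/Vd)·f/(1−f), so D = Cmin,ss·Vd·(1−f)/f.
D = 14 × 133 × (1−f)/f ≈ 14 × 133 × 0.78180 ≈ 1455.71 mg.

1456 mg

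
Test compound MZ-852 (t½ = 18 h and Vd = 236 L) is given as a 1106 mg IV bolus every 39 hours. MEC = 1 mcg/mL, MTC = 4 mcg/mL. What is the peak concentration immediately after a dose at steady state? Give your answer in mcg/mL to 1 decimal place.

k = ln2/t½ = ln2/18 ≈ 0.038508 h⁻¹; fraction remaining f = e^(−kτ) = e^(−0.038508×39) ≈ 0.2227.
At steady state, accumulation factor R = 1/(1 − e^(−kτ)) ≈ 1.2865.
Single-dose peak C₀ = D/Vd = 1106/236 ≈ 4.686 mcg/mL.
Steady-state peak Cmax,ss = C₀·R ≈ 4.686 × 1.2865 ≈ 6.029 mcg/mL.
Peak 6.0 mcg/mL vs MTC 4 mcg/mL: exceeds toxic threshold.

6.0 mcg/mL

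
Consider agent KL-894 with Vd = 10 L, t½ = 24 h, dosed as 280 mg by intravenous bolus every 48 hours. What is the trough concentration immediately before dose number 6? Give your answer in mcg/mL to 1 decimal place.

9.3 mcg/mL

f = (1/2)^(τ/t½) = (1/2)^(48/24) ≈ 0.2500.
C₀ = D/Vd = 280/10 ≈ 28.000 mcg/mL.
Before the 6th dose, 5 doses have been given. Superposition: Cmin = C₀·(f + f² + … + f^5).
≈ 28.000 × (0.2500 + 0.0625 + 0.0156 + 0.0039 + 0.0010) ≈ 28.000 × 0.3330 ≈ 9.324 mcg/mL.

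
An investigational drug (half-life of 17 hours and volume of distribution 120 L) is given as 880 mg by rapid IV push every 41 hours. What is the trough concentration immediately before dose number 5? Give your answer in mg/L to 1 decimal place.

f = (1/2)^(τ/t½) = (1/2)^(41/17) ≈ 0.1879.
C₀ = D/Vd = 880/120 ≈ 7.333 mg/L.
Before the 5th dose, 4 doses have been given. Superposition: Cmin = C₀·(f + f² + … + f^4).
≈ 7.333 × (0.1879 + 0.0353 + 0.0066 + 0.0012) ≈ 7.333 × 0.2310 ≈ 1.694 mg/L.

1.7 mg/L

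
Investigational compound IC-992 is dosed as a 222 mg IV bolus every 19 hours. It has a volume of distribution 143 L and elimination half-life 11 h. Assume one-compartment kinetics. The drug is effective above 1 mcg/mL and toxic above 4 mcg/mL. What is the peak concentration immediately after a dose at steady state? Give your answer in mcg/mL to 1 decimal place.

τ/t½ = 19/11 ≈ 1.7273, so fraction remaining f = (1/2)^(19/11) ≈ 0.3020.
At steady state, accumulation factor R = 1/(1 − e^(−kτ)) ≈ 1.4327.
Single-dose peak C₀ = D/Vd = 222/143 ≈ 1.552 mcg/mL.
Steady-state peak Cmax,ss = C₀·R ≈ 1.552 × 1.4327 ≈ 2.224 mcg/mL.
Peak 2.2 mcg/mL vs MTC 4 mcg/mL: below toxic threshold.

2.2 mcg/mL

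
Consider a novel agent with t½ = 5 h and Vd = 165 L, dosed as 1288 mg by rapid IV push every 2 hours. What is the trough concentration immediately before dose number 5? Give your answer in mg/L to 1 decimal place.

f = (1/2)^(τ/t½) = (1/2)^(2/5) ≈ 0.7579.
C₀ = D/Vd = 1288/165 ≈ 7.806 mg/L.
Before the 5th dose, 4 doses have been given. Superposition: Cmin = C₀·(f + f² + … + f^4).
≈ 7.806 × (0.7579 + 0.5744 + 0.4353 + 0.3299) ≈ 7.806 × 2.0975 ≈ 16.373 mg/L.

16.4 mg/L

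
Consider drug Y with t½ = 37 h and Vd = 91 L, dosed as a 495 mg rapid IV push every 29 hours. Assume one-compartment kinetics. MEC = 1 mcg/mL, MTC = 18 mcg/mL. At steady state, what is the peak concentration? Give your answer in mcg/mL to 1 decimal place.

13.0 mcg/mL

k = ln2/t½ = ln2/37 ≈ 0.018734 h⁻¹; fraction remaining f = e^(−kτ) = e^(−0.018734×29) ≈ 0.5808.
Accumulation ratio R = 1/(1 − f) ≈ 1/0.4192 ≈ 2.3855.
Each bolus raises the concentration by D/Vd = 495/91 ≈ 5.440 mcg/mL.
Steady-state peak Cmax,ss = C₀·R ≈ 5.440 × 2.3855 ≈ 12.977 mcg/mL.
Peak 13.0 mcg/mL vs MTC 18 mcg/mL: below toxic threshold.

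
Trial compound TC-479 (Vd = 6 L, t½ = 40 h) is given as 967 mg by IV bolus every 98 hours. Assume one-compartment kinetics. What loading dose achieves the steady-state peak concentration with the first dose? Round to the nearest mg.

f = (1/2)^(98/40) ≈ 0.183011; accumulation ratio R = 1/(1−f) ≈ 1.22401.
Loading dose to hit Cmax,ss on first dose: D_load = D_maint·R ≈ 967 × 1.22401 ≈ 1183.62 mg.

1184 mg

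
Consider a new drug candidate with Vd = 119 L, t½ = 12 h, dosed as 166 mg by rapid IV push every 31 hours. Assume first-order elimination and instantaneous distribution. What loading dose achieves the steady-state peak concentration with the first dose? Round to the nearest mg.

199 mg

f = (1/2)^(31/12) ≈ 0.166855; accumulation ratio R = 1/(1−f) ≈ 1.20027.
Loading dose to hit Cmax,ss on first dose: D_load = D_maint·R ≈ 166 × 1.20027 ≈ 199.24 mg.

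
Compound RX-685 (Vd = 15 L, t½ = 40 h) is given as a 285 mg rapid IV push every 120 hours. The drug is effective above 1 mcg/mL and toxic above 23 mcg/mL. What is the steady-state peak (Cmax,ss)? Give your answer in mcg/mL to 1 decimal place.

21.7 mcg/mL

τ = 120 h = 3 half-lives, so f = (1/2)^3 = 0.125.
Accumulation ratio R = 1/(1 − f) = 1/0.875 = 8/7.
Single-dose peak C₀ = D/Vd = 285/15 = 19 mcg/mL.
Steady-state peak Cmax,ss = C₀·R = 19 × 8/7 ≈ 21.714 mcg/mL.
Peak 21.7 mcg/mL vs MTC 23 mcg/mL: below toxic threshold.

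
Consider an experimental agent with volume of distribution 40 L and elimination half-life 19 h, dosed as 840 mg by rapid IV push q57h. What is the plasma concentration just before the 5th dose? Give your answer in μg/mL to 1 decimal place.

3.0 μg/mL

f = (1/2)^(τ/t½) = (1/2)^(57/19) ≈ 0.1250.
C₀ = D/Vd = 840/40 ≈ 21.000 μg/mL.
Before the 5th dose, 4 doses have been given. Superposition: Cmin = C₀·(f + f² + … + f^4).
≈ 21.000 × (0.1250 + 0.0156 + 0.0020 + 0.0002) ≈ 21.000 × 0.1428 ≈ 2.999 μg/mL.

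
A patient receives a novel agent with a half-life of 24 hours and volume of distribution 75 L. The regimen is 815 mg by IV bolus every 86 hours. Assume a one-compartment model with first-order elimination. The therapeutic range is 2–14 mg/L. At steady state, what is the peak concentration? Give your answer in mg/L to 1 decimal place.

11.9 mg/L

τ/t½ = 86/24 ≈ 3.5833, so fraction remaining f = (1/2)^(86/24) ≈ 0.0834.
Accumulation ratio R = 1/(1 − f) ≈ 1/0.9166 ≈ 1.0910.
Single-dose peak C₀ = D/Vd = 815/75 ≈ 10.867 mg/L.
Steady-state peak Cmax,ss = C₀·R ≈ 10.867 × 1.0910 ≈ 11.856 mg/L.
Peak 11.9 mg/L vs MTC 14 mg/L: below toxic threshold.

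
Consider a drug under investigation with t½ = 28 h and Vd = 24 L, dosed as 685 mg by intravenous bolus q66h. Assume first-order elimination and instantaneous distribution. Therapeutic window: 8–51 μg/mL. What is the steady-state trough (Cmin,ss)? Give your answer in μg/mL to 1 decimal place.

6.9 μg/mL

τ/t½ = 66/28 ≈ 2.3571, so fraction remaining f = (1/2)^(66/28) ≈ 0.1952.
Accumulation ratio R = 1/(1 − f) ≈ 1/0.8048 ≈ 1.2425.
Single-dose peak C₀ = D/Vd = 685/24 ≈ 28.542 μg/mL.
Steady-state peak Cmax,ss = C₀·R ≈ 28.542 × 1.2425 ≈ 35.463 μg/mL.
One interval later, Cmin,ss = Cmax,ss·e^(−kτ) ≈ 35.463 × 0.1952 ≈ 6.922 μg/mL.
Trough 6.9 μg/mL vs MEC 8 μg/mL: subtherapeutic.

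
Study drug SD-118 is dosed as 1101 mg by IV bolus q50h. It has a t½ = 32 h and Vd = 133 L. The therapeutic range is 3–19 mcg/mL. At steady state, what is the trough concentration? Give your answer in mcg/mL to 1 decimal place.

Over one 50-h interval, 50/32 ≈ 1.5625 half-lives elapse, leaving f ≈ 0.3386 of each dose.
Accumulation ratio R = 1/(1 − f) ≈ 1/0.6614 ≈ 1.5119.
Each bolus raises the concentration by D/Vd = 1101/133 ≈ 8.278 mcg/mL.
Cmax,ss = C₀/(1 − f) ≈ 8.278/0.6614 ≈ 12.516 mcg/mL.
Steady-state trough Cmin,ss = Cmax,ss·f ≈ 12.516 × 0.3386 ≈ 4.238 mcg/mL.
Trough 4.2 mcg/mL vs MEC 3 mcg/mL: adequate.

4.2 mcg/mL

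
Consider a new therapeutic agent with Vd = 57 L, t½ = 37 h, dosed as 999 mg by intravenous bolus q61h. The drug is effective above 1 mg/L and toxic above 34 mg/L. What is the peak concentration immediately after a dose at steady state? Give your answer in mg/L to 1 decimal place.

Over one 61-h interval, 61/37 ≈ 1.6486 half-lives elapse, leaving f ≈ 0.3189 of each dose.
Accumulation ratio R = 1/(1 − f) ≈ 1/0.6811 ≈ 1.4682.
Each bolus raises the concentration by D/Vd = 999/57 ≈ 17.526 mg/L.
Steady-state peak Cmax,ss = C₀·R ≈ 17.526 × 1.4682 ≈ 25.732 mg/L.
Peak 25.7 mg/L vs MTC 34 mg/L: below toxic threshold.

25.7 mg/L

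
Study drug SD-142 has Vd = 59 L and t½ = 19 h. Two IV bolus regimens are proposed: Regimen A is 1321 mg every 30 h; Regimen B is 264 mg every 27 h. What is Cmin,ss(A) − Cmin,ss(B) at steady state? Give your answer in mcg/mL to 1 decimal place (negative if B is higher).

8.6 mcg/mL

Regimen A: f = (1/2)^(30/19) ≈ 0.3347; Cmin,ss = (1321/59)·f/(1−f) ≈ 11.264 mcg/mL.
Regimen B: f = (1/2)^(27/19) ≈ 0.3734; Cmin,ss = (264/59)·f/(1−f) ≈ 2.666 mcg/mL.
Difference ≈ 11.264 − 2.666 ≈ 8.598 mcg/mL.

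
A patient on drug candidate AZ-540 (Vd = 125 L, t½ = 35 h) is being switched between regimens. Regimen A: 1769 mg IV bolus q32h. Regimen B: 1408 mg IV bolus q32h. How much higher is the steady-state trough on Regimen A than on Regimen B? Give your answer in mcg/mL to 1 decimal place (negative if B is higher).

3.3 mcg/mL

Regimen A: f = (1/2)^(32/35) ≈ 0.5306; Cmin,ss = (1769/125)·f/(1−f) ≈ 15.997 mcg/mL.
Regimen B: f = (1/2)^(32/35) ≈ 0.5306; Cmin,ss = (1408/125)·f/(1−f) ≈ 12.733 mcg/mL.
Difference ≈ 15.997 − 12.733 ≈ 3.264 mcg/mL.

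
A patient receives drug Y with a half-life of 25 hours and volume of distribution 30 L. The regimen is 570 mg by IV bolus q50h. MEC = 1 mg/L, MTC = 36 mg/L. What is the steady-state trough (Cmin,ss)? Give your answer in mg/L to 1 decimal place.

The dosing interval is 2 half-lives, so f = 2^(−2) = 0.25.
At steady state, R = 1/(1 − 0.25) = 4/3.
Single-dose peak C₀ = D/Vd = 570/30 = 19 mg/L.
Steady-state peak Cmax,ss = C₀·R = 19 × 4/3 ≈ 25.333 mg/L.
Steady-state trough Cmin,ss = Cmax,ss·f ≈ 25.333 × 0.25 ≈ 6.333 mg/L.
Trough 6.3 mg/L vs MEC 1 mg/L: adequate.

6.3 mg/L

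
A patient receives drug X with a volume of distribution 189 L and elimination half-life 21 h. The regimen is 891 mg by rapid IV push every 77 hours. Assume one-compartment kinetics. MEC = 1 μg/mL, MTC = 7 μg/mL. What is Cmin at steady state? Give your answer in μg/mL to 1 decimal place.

τ/t½ = 77/21 ≈ 3.6667, so fraction remaining f = (1/2)^(77/21) ≈ 0.0787.
Each bolus raises the concentration by D/Vd = 891/189 ≈ 4.714 μg/mL.
Steady-state trough Cmin,ss = C₀·f/(1−f) ≈ 4.714 × 0.0787/0.9213 ≈ 0.403 μg/mL.
Trough 0.4 μg/mL vs MEC 1 μg/mL: subtherapeutic.

0.4 μg/mL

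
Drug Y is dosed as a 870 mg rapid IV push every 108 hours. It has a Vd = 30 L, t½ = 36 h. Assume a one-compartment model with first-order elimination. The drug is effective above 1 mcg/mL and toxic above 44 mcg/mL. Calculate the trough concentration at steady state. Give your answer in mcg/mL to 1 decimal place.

τ = 108 h = 3 half-lives, so f = (1/2)^3 = 0.125.
At steady state, R = 1/(1 − 0.125) = 8/7.
Single-dose peak C₀ = D/Vd = 870/30 = 29 mcg/mL.
Steady-state peak Cmax,ss = C₀·R = 29 × 8/7 ≈ 33.143 mcg/mL.
Steady-state trough Cmin,ss = Cmax,ss·f ≈ 33.143 × 0.125 ≈ 4.143 mcg/mL.
Trough 4.1 mcg/mL vs MEC 1 mcg/mL: adequate.

4.1 mcg/mL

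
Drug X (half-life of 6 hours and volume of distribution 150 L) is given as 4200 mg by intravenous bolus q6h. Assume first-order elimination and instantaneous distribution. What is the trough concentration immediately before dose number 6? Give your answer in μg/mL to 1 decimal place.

27.1 μg/mL

f = (1/2)^(τ/t½) = (1/2)^(6/6) ≈ 0.5000.
C₀ = D/Vd = 4200/150 ≈ 28.000 μg/mL.
Before the 6th dose, 5 doses have been given. Superposition: Cmin = C₀·(f + f² + … + f^5).
≈ 28.000 × (0.5000 + 0.2500 + 0.1250 + 0.0625 + 0.0313) ≈ 28.000 × 0.9688 ≈ 27.126 μg/mL.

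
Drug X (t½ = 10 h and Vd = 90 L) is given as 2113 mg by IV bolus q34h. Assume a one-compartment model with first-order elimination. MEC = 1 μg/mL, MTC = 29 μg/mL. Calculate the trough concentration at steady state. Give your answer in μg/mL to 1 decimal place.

k = ln2/t½ = ln2/10 ≈ 0.069315 h⁻¹; fraction remaining f = e^(−kτ) = e^(−0.069315×34) ≈ 0.0947.
At steady state, accumulation factor R = 1/(1 − e^(−kτ)) ≈ 1.1046.
Single-dose peak C₀ = D/Vd = 2113/90 ≈ 23.478 μg/mL.
Steady-state peak Cmax,ss = C₀·R ≈ 23.478 × 1.1046 ≈ 25.934 μg/mL.
Steady-state trough Cmin,ss = Cmax,ss·f ≈ 25.934 × 0.0947 ≈ 2.456 μg/mL.
Trough 2.5 μg/mL vs MEC 1 μg/mL: adequate.

2.5 μg/mL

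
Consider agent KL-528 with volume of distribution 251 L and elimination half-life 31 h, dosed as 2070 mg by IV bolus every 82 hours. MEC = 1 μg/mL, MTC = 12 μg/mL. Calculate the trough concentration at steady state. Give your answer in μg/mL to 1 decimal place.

1.6 μg/mL

τ/t½ = 82/31 ≈ 2.6452, so fraction remaining f = (1/2)^(82/31) ≈ 0.1599.
Accumulation ratio R = 1/(1 − f) ≈ 1/0.8401 ≈ 1.1903.
Each bolus raises the concentration by D/Vd = 2070/251 ≈ 8.247 μg/mL.
Cmax,ss = C₀/(1 − f) ≈ 8.247/0.8401 ≈ 9.817 μg/mL.
One interval later, Cmin,ss = Cmax,ss·e^(−kτ) ≈ 9.817 × 0.1599 ≈ 1.570 μg/mL.
Trough 1.6 μg/mL vs MEC 1 μg/mL: adequate.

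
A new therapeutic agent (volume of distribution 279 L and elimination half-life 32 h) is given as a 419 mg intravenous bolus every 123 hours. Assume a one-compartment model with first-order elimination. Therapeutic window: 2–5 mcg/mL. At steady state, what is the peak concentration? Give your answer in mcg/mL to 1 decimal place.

1.6 mcg/mL

k = ln2/t½ = ln2/32 ≈ 0.021661 h⁻¹; fraction remaining f = e^(−kτ) = e^(−0.021661×123) ≈ 0.0696.
Accumulation ratio R = 1/(1 − f) ≈ 1/0.9304 ≈ 1.0748.
Single-dose peak C₀ = D/Vd = 419/279 ≈ 1.502 mcg/mL.
Steady-state peak Cmax,ss = C₀·R ≈ 1.502 × 1.0748 ≈ 1.614 mcg/mL.
Peak 1.6 mcg/mL vs MTC 5 mcg/mL: below toxic threshold.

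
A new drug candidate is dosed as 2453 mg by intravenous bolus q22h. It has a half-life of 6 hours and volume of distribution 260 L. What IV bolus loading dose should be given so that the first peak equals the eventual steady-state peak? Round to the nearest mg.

f = (1/2)^(22/6) ≈ 0.078745; accumulation ratio R = 1/(1−f) ≈ 1.08548.
Loading dose to hit Cmax,ss on first dose: D_load = D_maint·R ≈ 2453 × 1.08548 ≈ 2662.68 mg.

2663 mg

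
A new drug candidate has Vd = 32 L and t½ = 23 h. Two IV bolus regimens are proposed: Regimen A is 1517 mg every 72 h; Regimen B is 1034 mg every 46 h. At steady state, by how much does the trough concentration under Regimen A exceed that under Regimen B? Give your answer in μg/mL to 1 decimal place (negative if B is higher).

Regimen A: f = (1/2)^(72/23) ≈ 0.1142; Cmin,ss = (1517/32)·f/(1−f) ≈ 6.112 μg/mL.
Regimen B: f = (1/2)^(46/23) ≈ 0.2500; Cmin,ss = (1034/32)·f/(1−f) ≈ 10.771 μg/mL.
Difference ≈ 6.112 − 10.771 ≈ -4.659 μg/mL.

-4.7 μg/mL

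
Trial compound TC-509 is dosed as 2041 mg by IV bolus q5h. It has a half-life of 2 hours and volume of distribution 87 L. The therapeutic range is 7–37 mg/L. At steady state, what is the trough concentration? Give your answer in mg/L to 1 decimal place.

5.0 mg/L

k = ln2/t½ = ln2/2 ≈ 0.346574 h⁻¹; fraction remaining f = e^(−kτ) = e^(−0.346574×5) ≈ 0.1768.
Each bolus raises the concentration by D/Vd = 2041/87 ≈ 23.460 mg/L.
Steady-state trough Cmin,ss = C₀·f/(1−f) ≈ 23.460 × 0.1768/0.8232 ≈ 5.039 mg/L.
Trough 5.0 mg/L vs MEC 7 mg/L: subtherapeutic.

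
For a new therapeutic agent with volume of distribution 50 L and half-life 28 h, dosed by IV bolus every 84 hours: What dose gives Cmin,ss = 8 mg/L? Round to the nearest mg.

τ/t½ = 84/28 ≈ 3, so f = (1/2)^(84/28) ≈ 0.125000.
Cmin,ss = (D/Vd)·f/(1−f), so D = Cmin,ss·Vd·(1−f)/f.
D = 8 × 50 × (1−f)/f ≈ 8 × 50 × 7.00000 ≈ 2800.00 mg.

2800 mg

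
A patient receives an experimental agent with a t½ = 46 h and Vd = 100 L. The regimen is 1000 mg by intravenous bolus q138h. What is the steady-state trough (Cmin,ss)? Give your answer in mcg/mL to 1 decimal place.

1.4 mcg/mL

The dosing interval is 3 half-lives, so f = 2^(−3) = 0.125.
At steady state, R = 1/(1 − 0.125) = 8/7.
Single-dose peak C₀ = D/Vd = 1000/100 = 10 mcg/mL.
Steady-state peak Cmax,ss = C₀·R = 10 × 8/7 ≈ 11.429 mcg/mL.
Steady-state trough Cmin,ss = Cmax,ss·f ≈ 11.429 × 0.125 ≈ 1.429 mcg/mL.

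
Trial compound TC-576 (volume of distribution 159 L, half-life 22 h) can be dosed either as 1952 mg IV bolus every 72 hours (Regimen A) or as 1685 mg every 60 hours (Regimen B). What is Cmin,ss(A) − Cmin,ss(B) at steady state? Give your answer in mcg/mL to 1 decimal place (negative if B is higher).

-0.5 mcg/mL

Regimen A: f = (1/2)^(72/22) ≈ 0.1035; Cmin,ss = (1952/159)·f/(1−f) ≈ 1.417 mcg/mL.
Regimen B: f = (1/2)^(60/22) ≈ 0.1510; Cmin,ss = (1685/159)·f/(1−f) ≈ 1.885 mcg/mL.
Difference ≈ 1.417 − 1.885 ≈ -0.468 mcg/mL.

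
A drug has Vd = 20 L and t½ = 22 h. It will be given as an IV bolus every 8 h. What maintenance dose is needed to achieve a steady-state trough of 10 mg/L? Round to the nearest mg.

57 mg

τ/t½ = 8/22 ≈ 0.36364, so f = (1/2)^(8/22) ≈ 0.777203.
Cmin,ss = (D/Vd)·f/(1−f), so D = Cmin,ss·Vd·(1−f)/f.
D = 10 × 20 × (1−f)/f ≈ 10 × 20 × 0.28667 ≈ 57.33 mg.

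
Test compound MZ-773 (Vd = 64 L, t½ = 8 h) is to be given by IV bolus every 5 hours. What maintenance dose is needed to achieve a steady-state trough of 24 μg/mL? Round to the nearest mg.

τ/t½ = 5/8 ≈ 0.625, so f = (1/2)^(5/8) ≈ 0.648420.
Cmin,ss = (D/Vd)·f/(1−f), so D = Cmin,ss·Vd·(1−f)/f.
D = 24 × 64 × (1−f)/f ≈ 24 × 64 × 0.54221 ≈ 832.83 mg.

833 mg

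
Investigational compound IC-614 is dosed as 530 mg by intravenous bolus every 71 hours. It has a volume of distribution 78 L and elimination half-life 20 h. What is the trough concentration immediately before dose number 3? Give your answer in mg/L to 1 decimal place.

0.6 mg/L

f = (1/2)^(τ/t½) = (1/2)^(71/20) ≈ 0.0854.
C₀ = D/Vd = 530/78 ≈ 6.795 mg/L.
Before the 3rd dose, 2 doses have been given. Superposition: Cmin = C₀·(f + f²).
≈ 6.795 × (0.0854 + 0.0073) ≈ 6.795 × 0.0927 ≈ 0.630 mg/L.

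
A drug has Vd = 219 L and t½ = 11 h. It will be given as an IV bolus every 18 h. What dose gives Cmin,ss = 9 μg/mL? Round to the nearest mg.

τ/t½ = 18/11 ≈ 1.6364, so f = (1/2)^(18/11) ≈ 0.321666.
Cmin,ss = (D/Vd)·f/(1−f), so D = Cmin,ss·Vd·(1−f)/f.
D = 9 × 219 × (1−f)/f ≈ 9 × 219 × 2.10881 ≈ 4156.46 mg.

4156 mg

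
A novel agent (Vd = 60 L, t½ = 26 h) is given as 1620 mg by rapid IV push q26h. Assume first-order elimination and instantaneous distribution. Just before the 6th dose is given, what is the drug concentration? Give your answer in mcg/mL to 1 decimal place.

f = (1/2)^(τ/t½) = (1/2)^(26/26) ≈ 0.5000.
C₀ = D/Vd = 1620/60 ≈ 27.000 mcg/mL.
Before the 6th dose, 5 doses have been given. Superposition: Cmin = C₀·(f + f² + … + f^5).
≈ 27.000 × (0.5000 + 0.2500 + 0.1250 + 0.0625 + 0.0313) ≈ 27.000 × 0.9688 ≈ 26.158 mcg/mL.

26.2 mcg/mL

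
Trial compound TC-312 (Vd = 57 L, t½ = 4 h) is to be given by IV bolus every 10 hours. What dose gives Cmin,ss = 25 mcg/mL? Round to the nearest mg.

6636 mg

τ/t½ = 10/4 ≈ 2.5, so f = (1/2)^(10/4) ≈ 0.176777.
Cmin,ss = (D/Vd)·f/(1−f), so D = Cmin,ss·Vd·(1−f)/f.
D = 25 × 57 × (1−f)/f ≈ 25 × 57 × 4.65684 ≈ 6636.00 mg.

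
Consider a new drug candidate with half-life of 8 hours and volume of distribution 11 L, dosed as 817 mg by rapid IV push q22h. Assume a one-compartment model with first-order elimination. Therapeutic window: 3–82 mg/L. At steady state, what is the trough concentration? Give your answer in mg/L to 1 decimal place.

13.0 mg/L

k = ln2/t½ = ln2/8 ≈ 0.086643 h⁻¹; fraction remaining f = e^(−kτ) = e^(−0.086643×22) ≈ 0.1487.
Accumulation ratio R = 1/(1 − f) ≈ 1/0.8513 ≈ 1.1747.
Each bolus raises the concentration by D/Vd = 817/11 ≈ 74.273 mg/L.
Steady-state peak Cmax,ss = C₀·R ≈ 74.273 × 1.1747 ≈ 87.248 mg/L.
Steady-state trough Cmin,ss = Cmax,ss·f ≈ 87.248 × 0.1487 ≈ 12.974 mg/L.
Trough 13.0 mg/L vs MEC 3 mg/L: adequate.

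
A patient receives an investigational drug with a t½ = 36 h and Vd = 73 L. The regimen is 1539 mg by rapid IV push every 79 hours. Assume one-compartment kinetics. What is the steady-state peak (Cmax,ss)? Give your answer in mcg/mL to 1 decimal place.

27.0 mcg/mL

τ/t½ = 79/36 ≈ 2.1944, so fraction remaining f = (1/2)^(79/36) ≈ 0.2185.
At steady state, accumulation factor R = 1/(1 − e^(−kτ)) ≈ 1.2796.
Single-dose peak C₀ = D/Vd = 1539/73 ≈ 21.082 mcg/mL.
Steady-state peak Cmax,ss = C₀·R ≈ 21.082 × 1.2796 ≈ 26.977 mcg/mL.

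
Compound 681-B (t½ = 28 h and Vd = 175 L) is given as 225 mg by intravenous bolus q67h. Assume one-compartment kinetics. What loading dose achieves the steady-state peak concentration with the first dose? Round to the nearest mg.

f = (1/2)^(67/28) ≈ 0.190405; accumulation ratio R = 1/(1−f) ≈ 1.23519.
Loading dose to hit Cmax,ss on first dose: D_load = D_maint·R ≈ 225 × 1.23519 ≈ 277.92 mg.

278 mg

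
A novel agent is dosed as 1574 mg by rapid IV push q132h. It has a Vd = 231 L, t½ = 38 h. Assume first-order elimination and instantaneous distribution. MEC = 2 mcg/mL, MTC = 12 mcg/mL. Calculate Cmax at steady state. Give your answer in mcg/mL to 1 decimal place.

7.5 mcg/mL

τ/t½ = 132/38 ≈ 3.4737, so fraction remaining f = (1/2)^(132/38) ≈ 0.0900.
Accumulation ratio R = 1/(1 − f) ≈ 1/0.9100 ≈ 1.0989.
Each bolus raises the concentration by D/Vd = 1574/231 ≈ 6.814 mcg/mL.
Cmax,ss = C₀/(1 − f) ≈ 6.814/0.9100 ≈ 7.488 mcg/mL.
Peak 7.5 mcg/mL vs MTC 12 mcg/mL: below toxic threshold.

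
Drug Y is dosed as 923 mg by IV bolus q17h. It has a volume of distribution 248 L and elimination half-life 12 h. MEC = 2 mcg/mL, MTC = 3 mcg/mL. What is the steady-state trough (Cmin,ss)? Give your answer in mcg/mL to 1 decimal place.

τ/t½ = 17/12 ≈ 1.4167, so fraction remaining f = (1/2)^(17/12) ≈ 0.3746.
At steady state, accumulation factor R = 1/(1 − e^(−kτ)) ≈ 1.5990.
Each bolus raises the concentration by D/Vd = 923/248 ≈ 3.722 mcg/mL.
Cmax,ss = C₀/(1 − f) ≈ 3.722/0.6254 ≈ 5.951 mcg/mL.
Steady-state trough Cmin,ss = Cmax,ss·f ≈ 5.951 × 0.3746 ≈ 2.229 mcg/mL.
Trough 2.2 mcg/mL vs MEC 2 mcg/mL: adequate.

2.2 mcg/mL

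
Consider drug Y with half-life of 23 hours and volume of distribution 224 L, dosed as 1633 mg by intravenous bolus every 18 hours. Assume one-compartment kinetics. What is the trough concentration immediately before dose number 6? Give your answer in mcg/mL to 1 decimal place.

9.4 mcg/mL

f = (1/2)^(τ/t½) = (1/2)^(18/23) ≈ 0.5813.
C₀ = D/Vd = 1633/224 ≈ 7.290 mcg/mL.
Before the 6th dose, 5 doses have been given. Superposition: Cmin = C₀·(f + f² + … + f^5).
≈ 7.290 × (0.5813 + 0.3379 + 0.1964 + 0.1142 + 0.0664) ≈ 7.290 × 1.2962 ≈ 9.449 mcg/mL.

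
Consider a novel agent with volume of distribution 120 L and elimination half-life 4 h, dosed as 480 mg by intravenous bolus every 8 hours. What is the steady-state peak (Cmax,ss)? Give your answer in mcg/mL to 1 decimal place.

The dosing interval is 2 half-lives, so f = 2^(−2) = 0.25.
Accumulation ratio R = 1/(1 − f) = 1/0.75 = 4/3.
Single-dose peak C₀ = D/Vd = 480/120 = 4 mcg/mL.
Steady-state peak Cmax,ss = C₀·R = 4 × 4/3 ≈ 5.333 mcg/mL.

5.3 mcg/mL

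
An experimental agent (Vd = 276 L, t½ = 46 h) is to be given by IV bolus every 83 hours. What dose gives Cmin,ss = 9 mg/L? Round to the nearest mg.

τ/t½ = 83/46 ≈ 1.8043, so f = (1/2)^(83/46) ≈ 0.286310.
Cmin,ss = (D/Vd)·f/(1−f), so D = Cmin,ss·Vd·(1−f)/f.
D = 9 × 276 × (1−f)/f ≈ 9 × 276 × 2.49272 ≈ 6191.92 mg.

6192 mg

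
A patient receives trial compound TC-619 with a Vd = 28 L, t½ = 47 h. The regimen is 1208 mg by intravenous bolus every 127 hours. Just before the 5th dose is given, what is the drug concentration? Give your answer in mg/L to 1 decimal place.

7.8 mg/L

f = (1/2)^(τ/t½) = (1/2)^(127/47) ≈ 0.1537.
C₀ = D/Vd = 1208/28 ≈ 43.143 mg/L.
Before the 5th dose, 4 doses have been given. Superposition: Cmin = C₀·(f + f² + … + f^4).
≈ 43.143 × (0.1537 + 0.0236 + 0.0036 + 0.0006) ≈ 43.143 × 0.1815 ≈ 7.830 mg/L.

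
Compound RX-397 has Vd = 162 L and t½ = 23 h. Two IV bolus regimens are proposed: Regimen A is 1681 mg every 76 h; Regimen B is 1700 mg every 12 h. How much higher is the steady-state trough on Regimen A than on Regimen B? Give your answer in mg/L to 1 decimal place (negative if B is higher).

-22.9 mg/L

Regimen A: f = (1/2)^(76/23) ≈ 0.1012; Cmin,ss = (1681/162)·f/(1−f) ≈ 1.168 mg/L.
Regimen B: f = (1/2)^(12/23) ≈ 0.6965; Cmin,ss = (1700/162)·f/(1−f) ≈ 24.082 mg/L.
Difference ≈ 1.168 − 24.082 ≈ -22.914 mg/L.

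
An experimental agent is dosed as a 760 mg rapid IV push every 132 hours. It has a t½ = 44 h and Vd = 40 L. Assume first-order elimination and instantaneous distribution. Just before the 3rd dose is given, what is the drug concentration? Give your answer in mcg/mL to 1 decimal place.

2.7 mcg/mL

f = (1/2)^(τ/t½) = (1/2)^(132/44) ≈ 0.1250.
C₀ = D/Vd = 760/40 ≈ 19.000 mcg/mL.
Before the 3rd dose, 2 doses have been given. Superposition: Cmin = C₀·(f + f²).
≈ 19.000 × (0.1250 + 0.0156) ≈ 19.000 × 0.1406 ≈ 2.671 mcg/mL.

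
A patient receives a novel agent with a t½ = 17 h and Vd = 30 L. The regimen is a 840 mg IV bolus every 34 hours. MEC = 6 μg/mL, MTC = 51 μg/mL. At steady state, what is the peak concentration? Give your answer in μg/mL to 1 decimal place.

37.3 μg/mL

The dosing interval is 2 half-lives, so f = 2^(−2) = 0.25.
Accumulation ratio R = 1/(1 − f) = 1/0.75 = 4/3.
Single-dose peak C₀ = D/Vd = 840/30 = 28 μg/mL.
Steady-state peak Cmax,ss = C₀·R = 28 × 4/3 ≈ 37.333 μg/mL.
Peak 37.3 μg/mL vs MTC 51 μg/mL: below toxic threshold.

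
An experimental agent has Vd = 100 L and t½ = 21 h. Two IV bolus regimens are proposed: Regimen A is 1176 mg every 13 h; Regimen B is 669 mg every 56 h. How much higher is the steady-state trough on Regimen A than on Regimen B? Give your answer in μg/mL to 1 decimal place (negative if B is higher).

20.7 μg/mL

Regimen A: f = (1/2)^(13/21) ≈ 0.6511; Cmin,ss = (1176/100)·f/(1−f) ≈ 21.946 μg/mL.
Regimen B: f = (1/2)^(56/21) ≈ 0.1575; Cmin,ss = (669/100)·f/(1−f) ≈ 1.251 μg/mL.
Difference ≈ 21.946 − 1.251 ≈ 20.695 μg/mL.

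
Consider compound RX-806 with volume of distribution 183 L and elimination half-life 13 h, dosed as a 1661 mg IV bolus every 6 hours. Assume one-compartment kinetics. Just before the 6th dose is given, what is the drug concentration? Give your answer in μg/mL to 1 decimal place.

f = (1/2)^(τ/t½) = (1/2)^(6/13) ≈ 0.7262.
C₀ = D/Vd = 1661/183 ≈ 9.077 μg/mL.
Before the 6th dose, 5 doses have been given. Superposition: Cmin = C₀·(f + f² + … + f^5).
≈ 9.077 × (0.7262 + 0.5274 + 0.3830 + 0.2781 + 0.2020) ≈ 9.077 × 2.1167 ≈ 19.213 μg/mL.

19.2 μg/mL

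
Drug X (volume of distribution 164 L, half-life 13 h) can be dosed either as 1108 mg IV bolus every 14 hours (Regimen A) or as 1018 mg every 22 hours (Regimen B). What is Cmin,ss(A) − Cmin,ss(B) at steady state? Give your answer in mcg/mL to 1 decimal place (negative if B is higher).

3.3 mcg/mL

Regimen A: f = (1/2)^(14/13) ≈ 0.4740; Cmin,ss = (1108/164)·f/(1−f) ≈ 6.088 mcg/mL.
Regimen B: f = (1/2)^(22/13) ≈ 0.3094; Cmin,ss = (1018/164)·f/(1−f) ≈ 2.781 mcg/mL.
Difference ≈ 6.088 − 2.781 ≈ 3.307 mcg/mL.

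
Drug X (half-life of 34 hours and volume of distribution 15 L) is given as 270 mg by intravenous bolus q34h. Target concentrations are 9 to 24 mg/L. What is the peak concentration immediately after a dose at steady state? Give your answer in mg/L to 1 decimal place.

The dosing interval is 1 half-life, so f = 2^(−1) = 0.5.
At steady state, R = 1/(1 − 0.5) = 2/1.
Single-dose peak C₀ = D/Vd = 270/15 = 18 mg/L.
Steady-state peak Cmax,ss = C₀·R = 18 × 2/1 ≈ 36.000 mg/L.
Peak 36.0 mg/L vs MTC 24 mg/L: exceeds toxic threshold.

36.0 mg/L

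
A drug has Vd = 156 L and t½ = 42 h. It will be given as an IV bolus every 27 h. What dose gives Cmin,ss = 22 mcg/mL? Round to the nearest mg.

τ/t½ = 27/42 ≈ 0.64286, so f = (1/2)^(27/42) ≈ 0.640443.
Cmin,ss = (D/Vd)·f/(1−f), so D = Cmin,ss·Vd·(1−f)/f.
D = 22 × 156 × (1−f)/f ≈ 22 × 156 × 0.56142 ≈ 1926.79 mg.

1927 mg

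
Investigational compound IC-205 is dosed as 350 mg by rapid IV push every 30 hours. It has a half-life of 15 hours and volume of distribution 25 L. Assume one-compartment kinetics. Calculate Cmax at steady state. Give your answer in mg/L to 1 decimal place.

The dosing interval is 2 half-lives, so f = 2^(−2) = 0.25.
Accumulation ratio R = 1/(1 − f) = 1/0.75 = 4/3.
Single-dose peak C₀ = D/Vd = 350/25 = 14 mg/L.
Steady-state peak Cmax,ss = C₀·R = 14 × 4/3 ≈ 18.667 mg/L.

18.7 mg/L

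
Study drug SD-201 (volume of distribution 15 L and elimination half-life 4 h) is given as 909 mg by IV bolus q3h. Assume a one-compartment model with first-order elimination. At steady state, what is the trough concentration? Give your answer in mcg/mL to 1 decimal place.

k = ln2/t½ = ln2/4 ≈ 0.173287 h⁻¹; fraction remaining f = e^(−kτ) = e^(−0.173287×3) ≈ 0.5946.
Single-dose peak C₀ = D/Vd = 909/15 ≈ 60.600 mcg/mL.
Steady-state trough Cmin,ss = C₀·f/(1−f) ≈ 60.600 × 0.5946/0.4054 ≈ 88.882 mcg/mL.

88.9 mcg/mL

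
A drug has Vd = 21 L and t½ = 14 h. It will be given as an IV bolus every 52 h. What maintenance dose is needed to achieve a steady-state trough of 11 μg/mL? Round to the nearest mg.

2801 mg

τ/t½ = 52/14 ≈ 3.7143, so f = (1/2)^(52/14) ≈ 0.076188.
Cmin,ss = (D/Vd)·f/(1−f), so D = Cmin,ss·Vd·(1−f)/f.
D = 11 × 21 × (1−f)/f ≈ 11 × 21 × 12.12543 ≈ 2800.97 mg.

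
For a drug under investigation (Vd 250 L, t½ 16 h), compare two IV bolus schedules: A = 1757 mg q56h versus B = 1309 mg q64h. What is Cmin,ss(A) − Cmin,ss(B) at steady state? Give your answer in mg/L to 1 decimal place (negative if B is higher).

0.3 mg/L

Regimen A: f = (1/2)^(56/16) ≈ 0.0884; Cmin,ss = (1757/250)·f/(1−f) ≈ 0.682 mg/L.
Regimen B: f = (1/2)^(64/16) ≈ 0.0625; Cmin,ss = (1309/250)·f/(1−f) ≈ 0.349 mg/L.
Difference ≈ 0.682 − 0.349 ≈ 0.333 mg/L.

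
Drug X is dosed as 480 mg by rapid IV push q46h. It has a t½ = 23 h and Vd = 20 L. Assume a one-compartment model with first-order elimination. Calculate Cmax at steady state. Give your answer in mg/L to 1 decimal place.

τ = 46 h = 2 half-lives, so f = (1/2)^2 = 0.25.
At steady state, R = 1/(1 − 0.25) = 4/3.
Single-dose peak C₀ = D/Vd = 480/20 = 24 mg/L.
Steady-state peak Cmax,ss = C₀·R = 24 × 4/3 ≈ 32.000 mg/L.

32.0 mg/L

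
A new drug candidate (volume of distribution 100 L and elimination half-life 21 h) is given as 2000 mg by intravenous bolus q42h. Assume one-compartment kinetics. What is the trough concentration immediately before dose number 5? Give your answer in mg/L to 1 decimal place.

f = (1/2)^(τ/t½) = (1/2)^(42/21) ≈ 0.2500.
C₀ = D/Vd = 2000/100 ≈ 20.000 mg/L.
Before the 5th dose, 4 doses have been given. Superposition: Cmin = C₀·(f + f² + … + f^4).
≈ 20.000 × (0.2500 + 0.0625 + 0.0156 + 0.0039) ≈ 20.000 × 0.3320 ≈ 6.640 mg/L.

6.6 mg/L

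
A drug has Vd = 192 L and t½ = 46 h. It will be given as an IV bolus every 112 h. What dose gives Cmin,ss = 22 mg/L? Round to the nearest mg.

τ/t½ = 112/46 ≈ 2.4348, so f = (1/2)^(112/46) ≈ 0.184951.
Cmin,ss = (D/Vd)·f/(1−f), so D = Cmin,ss·Vd·(1−f)/f.
D = 22 × 192 × (1−f)/f ≈ 22 × 192 × 4.40684 ≈ 18614.49 mg.

18614 mg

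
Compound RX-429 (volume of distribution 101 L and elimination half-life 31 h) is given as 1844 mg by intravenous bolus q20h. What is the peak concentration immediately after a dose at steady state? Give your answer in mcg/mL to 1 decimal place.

k = ln2/t½ = ln2/31 ≈ 0.022360 h⁻¹; fraction remaining f = e^(−kτ) = e^(−0.022360×20) ≈ 0.6394.
Accumulation ratio R = 1/(1 − f) ≈ 1/0.3606 ≈ 2.7732.
Each bolus raises the concentration by D/Vd = 1844/101 ≈ 18.257 mcg/mL.
Steady-state peak Cmax,ss = C₀·R ≈ 18.257 × 2.7732 ≈ 50.630 mcg/mL.

50.6 mcg/mL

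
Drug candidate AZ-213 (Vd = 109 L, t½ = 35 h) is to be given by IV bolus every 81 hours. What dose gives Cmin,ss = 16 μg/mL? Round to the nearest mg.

6930 mg

τ/t½ = 81/35 ≈ 2.3143, so f = (1/2)^(81/35) ≈ 0.201062.
Cmin,ss = (D/Vd)·f/(1−f), so D = Cmin,ss·Vd·(1−f)/f.
D = 16 × 109 × (1−f)/f ≈ 16 × 109 × 3.97359 ≈ 6929.94 mg.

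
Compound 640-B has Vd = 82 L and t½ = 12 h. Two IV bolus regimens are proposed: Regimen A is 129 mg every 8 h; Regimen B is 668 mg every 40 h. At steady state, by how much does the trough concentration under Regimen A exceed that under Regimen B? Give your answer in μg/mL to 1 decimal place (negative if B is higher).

Regimen A: f = (1/2)^(8/12) ≈ 0.6300; Cmin,ss = (129/82)·f/(1−f) ≈ 2.679 μg/mL.
Regimen B: f = (1/2)^(40/12) ≈ 0.0992; Cmin,ss = (668/82)·f/(1−f) ≈ 0.897 μg/mL.
Difference ≈ 2.679 − 0.897 ≈ 1.782 μg/mL.

1.8 μg/mL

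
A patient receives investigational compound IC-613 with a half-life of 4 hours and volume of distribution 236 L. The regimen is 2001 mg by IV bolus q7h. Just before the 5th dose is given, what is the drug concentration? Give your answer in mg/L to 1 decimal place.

f = (1/2)^(τ/t½) = (1/2)^(7/4) ≈ 0.2973.
C₀ = D/Vd = 2001/236 ≈ 8.479 mg/L.
Before the 5th dose, 4 doses have been given. Superposition: Cmin = C₀·(f + f² + … + f^4).
≈ 8.479 × (0.2973 + 0.0884 + 0.0263 + 0.0078) ≈ 8.479 × 0.4198 ≈ 3.559 mg/L.

3.6 mg/L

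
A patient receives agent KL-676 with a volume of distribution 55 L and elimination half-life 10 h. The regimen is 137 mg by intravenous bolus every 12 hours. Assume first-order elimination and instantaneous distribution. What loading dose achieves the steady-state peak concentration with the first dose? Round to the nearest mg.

f = (1/2)^(12/10) ≈ 0.435275; accumulation ratio R = 1/(1−f) ≈ 1.77077.
Loading dose to hit Cmax,ss on first dose: D_load = D_maint·R ≈ 137 × 1.77077 ≈ 242.60 mg.

243 mg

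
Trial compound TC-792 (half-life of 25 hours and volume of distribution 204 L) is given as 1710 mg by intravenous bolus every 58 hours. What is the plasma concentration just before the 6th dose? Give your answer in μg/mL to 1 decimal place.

f = (1/2)^(τ/t½) = (1/2)^(58/25) ≈ 0.2003.
C₀ = D/Vd = 1710/204 ≈ 8.382 μg/mL.
Before the 6th dose, 5 doses have been given. Superposition: Cmin = C₀·(f + f² + … + f^5).
≈ 8.382 × (0.2003 + 0.0401 + 0.0080 + 0.0016 + 0.0003) ≈ 8.382 × 0.2503 ≈ 2.098 μg/mL.

2.1 μg/mL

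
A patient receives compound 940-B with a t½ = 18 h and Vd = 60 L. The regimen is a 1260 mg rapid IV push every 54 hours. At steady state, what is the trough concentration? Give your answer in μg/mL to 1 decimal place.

The dosing interval is 3 half-lives, so f = 2^(−3) = 0.125.
At steady state, R = 1/(1 − 0.125) = 8/7.
Single-dose peak C₀ = D/Vd = 1260/60 = 21 μg/mL.
Steady-state peak Cmax,ss = C₀·R = 21 × 8/7 ≈ 24.000 μg/mL.
Steady-state trough Cmin,ss = Cmax,ss·f ≈ 24.000 × 0.125 ≈ 3.000 μg/mL.

3.0 μg/mL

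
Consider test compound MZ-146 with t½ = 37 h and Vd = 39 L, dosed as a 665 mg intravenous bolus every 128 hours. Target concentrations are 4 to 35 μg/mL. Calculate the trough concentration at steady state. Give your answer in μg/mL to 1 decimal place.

1.7 μg/mL

k = ln2/t½ = ln2/37 ≈ 0.018734 h⁻¹; fraction remaining f = e^(−kτ) = e^(−0.018734×128) ≈ 0.0909.
Single-dose peak C₀ = D/Vd = 665/39 ≈ 17.051 μg/mL.
Steady-state trough Cmin,ss = C₀·f/(1−f) ≈ 17.051 × 0.0909/0.9091 ≈ 1.705 μg/mL.
Trough 1.7 μg/mL vs MEC 4 μg/mL: subtherapeutic.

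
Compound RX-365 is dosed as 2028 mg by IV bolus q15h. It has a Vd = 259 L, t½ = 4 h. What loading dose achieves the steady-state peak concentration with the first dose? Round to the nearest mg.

f = (1/2)^(15/4) ≈ 0.074325; accumulation ratio R = 1/(1−f) ≈ 1.08029.
Loading dose to hit Cmax,ss on first dose: D_load = D_maint·R ≈ 2028 × 1.08029 ≈ 2190.83 mg.

2191 mg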